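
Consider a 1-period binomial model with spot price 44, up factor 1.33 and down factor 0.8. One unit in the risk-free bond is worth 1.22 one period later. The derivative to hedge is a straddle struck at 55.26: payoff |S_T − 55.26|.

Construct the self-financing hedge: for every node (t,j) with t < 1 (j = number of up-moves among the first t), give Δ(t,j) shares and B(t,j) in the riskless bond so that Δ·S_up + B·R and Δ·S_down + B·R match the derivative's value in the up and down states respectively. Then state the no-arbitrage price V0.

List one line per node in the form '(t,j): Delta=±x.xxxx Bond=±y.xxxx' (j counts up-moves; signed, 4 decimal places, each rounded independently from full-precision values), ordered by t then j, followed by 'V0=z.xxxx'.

(0,0): Delta=-0.7204 Bond=37.2283
V0=5.5302

Since d<R<u, set p* = (R−d)/(u−d) = 0.7925; price each node as the discounted p*-expectation of its children.
Terminal values V(1,·): V(1,0)=20.0600, V(1,1)=3.2600
(0,0): S=44.0000. Δ = (V_up−V_dn)/(S_up−S_dn) = (3.2600−20.0600)/(58.5200−35.2000) = -0.7204. V = [p*·3.2600 + (1−p*)·20.0600]/1.22 = 5.5302. B = V − Δ·S = 37.2283.
The time-0 hedge costs 5.5302, which is the no-arbitrage price.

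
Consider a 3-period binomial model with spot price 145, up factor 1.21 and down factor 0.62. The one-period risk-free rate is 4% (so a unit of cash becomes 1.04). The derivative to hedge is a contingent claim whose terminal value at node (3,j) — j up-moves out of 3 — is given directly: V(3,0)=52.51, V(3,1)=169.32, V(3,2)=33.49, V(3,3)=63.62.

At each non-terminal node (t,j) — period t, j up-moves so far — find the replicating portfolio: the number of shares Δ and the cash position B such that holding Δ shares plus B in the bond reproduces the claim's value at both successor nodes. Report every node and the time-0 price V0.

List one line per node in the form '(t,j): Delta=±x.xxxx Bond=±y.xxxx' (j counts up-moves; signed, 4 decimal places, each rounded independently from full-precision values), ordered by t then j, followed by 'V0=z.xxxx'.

(0,0): Delta=-0.3324 Bond=109.4434
(1,0): Delta=-1.1427 Bond=186.6711
(1,1): Delta=-0.1643 Bond=84.3342
(2,0): Delta=3.5520 Bond=-67.5380
(2,1): Delta=-2.1164 Bond=300.0544
(2,2): Delta=0.2406 Bond=1.7577
V0=61.2491

Under the risk-neutral measure, an up-move has probability p* = (R−d)/(u−d) = 0.7119 and values discount at R = 1.04.
Payoff layer (t=3): V(3,0)=52.5100, V(3,1)=169.3200, V(3,2)=33.4900, V(3,3)=63.6200
Node (2,0) S=55.7380: V=(p*·169.3200+(1−p*)·52.5100)/1.04=130.4451; Δ=(169.3200−52.5100)/(67.4430−34.5576)=3.5520; B=V−Δ·S=-67.5380
Node (2,1) S=108.7790: V=(p*·33.4900+(1−p*)·169.3200)/1.04=69.8341; Δ=(33.4900−169.3200)/(131.6226−67.4430)=-2.1164; B=V−Δ·S=300.0544
Node (2,2) S=212.2945: V=(p*·63.6200+(1−p*)·33.4900)/1.04=52.8255; Δ=(63.6200−33.4900)/(256.8763−131.6226)=0.2406; B=V−Δ·S=1.7577
Node (1,0) S=89.9000: V=(p*·69.8341+(1−p*)·130.4451)/1.04=83.9406; Δ=(69.8341−130.4451)/(108.7790−55.7380)=-1.1427; B=V−Δ·S=186.6711
Node (1,1) S=175.4500: V=(p*·52.8255+(1−p*)·69.8341)/1.04=55.5060; Δ=(52.8255−69.8341)/(212.2945−108.7790)=-0.1643; B=V−Δ·S=84.3342
Node (0,0) S=145.0000: V=(p*·55.5060+(1−p*)·83.9406)/1.04=61.2491; Δ=(55.5060−83.9406)/(175.4500−89.9000)=-0.3324; B=V−Δ·S=109.4434
The time-0 hedge costs 61.2491, which is the no-arbitrage price.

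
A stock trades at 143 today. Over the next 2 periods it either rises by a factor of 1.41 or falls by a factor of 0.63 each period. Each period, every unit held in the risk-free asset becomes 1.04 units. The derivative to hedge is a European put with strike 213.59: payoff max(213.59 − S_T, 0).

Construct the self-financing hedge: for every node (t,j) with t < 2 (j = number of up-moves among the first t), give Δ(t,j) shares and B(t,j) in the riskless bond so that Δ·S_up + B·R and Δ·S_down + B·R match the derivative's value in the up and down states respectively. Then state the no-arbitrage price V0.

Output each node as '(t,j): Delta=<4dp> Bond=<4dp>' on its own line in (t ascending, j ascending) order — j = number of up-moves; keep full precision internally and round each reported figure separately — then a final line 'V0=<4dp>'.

(0,0): Delta=-0.6796 Bond=169.7211
(1,0): Delta=-1.0000 Bond=205.3750
(1,1): Delta=-0.5504 Bond=150.4610
V0=72.5386

Under the risk-neutral measure, an up-move has probability p* = (R−d)/(u−d) = 0.5256 and values discount at R = 1.04.
Terminal payoffs: V(2,0)=156.8333, V(2,1)=86.5631, V(2,2)=0.0000
  t=1,j=0: stock 90.0900 → up 127.0269 (V=86.5631), down 56.7567 (V=156.8333). Price 115.2850; hedge Δ=-1.0000, bond B=205.3750.
  t=1,j=1: stock 201.6300 → up 284.2983 (V=0.0000), down 127.0269 (V=86.5631). Price 39.4827; hedge Δ=-0.5504, bond B=150.4610.
  t=0,j=0: stock 143.0000 → up 201.6300 (V=39.4827), down 90.0900 (V=115.2850). Price 72.5386; hedge Δ=-0.6796, bond B=169.7211.
The time-0 hedge costs 72.5386, which is the no-arbitrage price.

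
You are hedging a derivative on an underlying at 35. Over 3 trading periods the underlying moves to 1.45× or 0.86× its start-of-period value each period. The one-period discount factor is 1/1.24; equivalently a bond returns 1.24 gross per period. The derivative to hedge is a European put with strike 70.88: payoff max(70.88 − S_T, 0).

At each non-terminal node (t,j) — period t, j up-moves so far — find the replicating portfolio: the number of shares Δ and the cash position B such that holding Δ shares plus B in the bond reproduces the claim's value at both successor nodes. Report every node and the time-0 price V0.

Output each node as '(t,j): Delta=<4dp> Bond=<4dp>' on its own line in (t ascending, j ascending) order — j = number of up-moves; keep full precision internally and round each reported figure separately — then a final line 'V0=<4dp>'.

Since d<R<u, set p* = (R−d)/(u−d) = 0.6441; price each node as the discounted p*-expectation of its children.
Terminal values V(3,·): V(3,0)=48.6180, V(3,1)=33.3453, V(3,2)=7.5947, V(3,3)=0.0000
(2,0): S=25.8860. Δ = (V_up−V_dn)/(S_up−S_dn) = (33.3453−48.6180)/(37.5347−22.2620) = -1.0000. V = [p*·33.3453 + (1−p*)·48.6180]/1.24 = 31.2753. B = V − Δ·S = 57.1613.
(2,1): S=43.6450. Δ = (V_up−V_dn)/(S_up−S_dn) = (7.5947−33.3453)/(63.2852−37.5347) = -1.0000. V = [p*·7.5947 + (1−p*)·33.3453]/1.24 = 13.5163. B = V − Δ·S = 57.1613.
(2,2): S=73.5875. Δ = (V_up−V_dn)/(S_up−S_dn) = (0.0000−7.5947)/(106.7019−63.2853) = -0.1749. V = [p*·0.0000 + (1−p*)·7.5947]/1.24 = 2.1800. B = V − Δ·S = 15.0525.
(1,0): S=30.1000. Δ = (V_up−V_dn)/(S_up−S_dn) = (13.5163−31.2753)/(43.6450−25.8860) = -1.0000. V = [p*·13.5163 + (1−p*)·31.2753]/1.24 = 15.9978. B = V − Δ·S = 46.0978.
(1,1): S=50.7500. Δ = (V_up−V_dn)/(S_up−S_dn) = (2.1800−13.5163)/(73.5875−43.6450) = -0.3786. V = [p*·2.1800 + (1−p*)·13.5163]/1.24 = 5.0121. B = V − Δ·S = 24.2261.
(0,0): S=35.0000. Δ = (V_up−V_dn)/(S_up−S_dn) = (5.0121−15.9978)/(50.7500−30.1000) = -0.5320. V = [p*·5.0121 + (1−p*)·15.9978]/1.24 = 7.1954. B = V − Δ·S = 25.8153.
The time-0 hedge costs 7.1954, which is the no-arbitrage price.

(0,0): Delta=-0.5320 Bond=25.8153
(1,0): Delta=-1.0000 Bond=46.0978
(1,1): Delta=-0.3786 Bond=24.2261
(2,0): Delta=-1.0000 Bond=57.1613
(2,1): Delta=-1.0000 Bond=57.1613
(2,2): Delta=-0.1749 Bond=15.0525
V0=7.1954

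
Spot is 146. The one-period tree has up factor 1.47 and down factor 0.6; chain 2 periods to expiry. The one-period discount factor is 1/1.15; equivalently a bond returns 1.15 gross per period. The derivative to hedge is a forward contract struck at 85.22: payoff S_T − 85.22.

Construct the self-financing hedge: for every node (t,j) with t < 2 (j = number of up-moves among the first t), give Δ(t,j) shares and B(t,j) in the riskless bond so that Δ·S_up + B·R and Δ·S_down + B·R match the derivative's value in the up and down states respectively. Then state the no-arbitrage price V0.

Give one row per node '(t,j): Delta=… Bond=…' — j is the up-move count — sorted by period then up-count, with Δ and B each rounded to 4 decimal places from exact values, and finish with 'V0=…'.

(0,0): Delta=1.0000 Bond=-64.4386
(1,0): Delta=1.0000 Bond=-74.1043
(1,1): Delta=1.0000 Bond=-74.1043
V0=81.5614

The replicating-portfolio and risk-neutral prices coincide; use p* = (1.15−0.6)/(1.47−0.6) = 0.6322 for the latter.
Payoff layer (t=2): V(2,0)=-32.6600, V(2,1)=43.5520, V(2,2)=230.2714
(1,0): S=87.6000. Δ = (V_up−V_dn)/(S_up−S_dn) = (43.5520−-32.6600)/(128.7720−52.5600) = 1.0000. V = [p*·43.5520 + (1−p*)·-32.6600]/1.15 = 13.4957. B = V − Δ·S = -74.1043.
(1,1): S=214.6200. Δ = (V_up−V_dn)/(S_up−S_dn) = (230.2714−43.5520)/(315.4914−128.7720) = 1.0000. V = [p*·230.2714 + (1−p*)·43.5520]/1.15 = 140.5157. B = V − Δ·S = -74.1043.
(0,0): S=146.0000. Δ = (V_up−V_dn)/(S_up−S_dn) = (140.5157−13.4957)/(214.6200−87.6000) = 1.0000. V = [p*·140.5157 + (1−p*)·13.4957]/1.15 = 81.5614. B = V − Δ·S = -64.4386.
Root portfolio cost Δ·146+B reproduces V0=81.5614.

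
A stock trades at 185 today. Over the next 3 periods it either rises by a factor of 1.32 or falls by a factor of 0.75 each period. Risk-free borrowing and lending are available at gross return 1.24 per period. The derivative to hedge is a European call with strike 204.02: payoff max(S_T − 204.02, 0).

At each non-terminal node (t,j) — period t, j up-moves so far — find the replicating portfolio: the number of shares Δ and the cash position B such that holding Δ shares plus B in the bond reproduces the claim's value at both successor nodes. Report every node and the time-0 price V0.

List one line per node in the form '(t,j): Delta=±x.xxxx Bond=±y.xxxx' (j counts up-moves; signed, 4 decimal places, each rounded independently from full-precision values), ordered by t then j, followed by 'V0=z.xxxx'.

No-arbitrage ⇒ martingale measure with p* = (R−d)/(u−d) = 0.8596.
At expiry t=3: V(3,0)=0.0000, V(3,1)=0.0000, V(3,2)=37.7380, V(3,3)=221.4741
Node (2,0) S=104.0625: V=(p*·0.0000+(1−p*)·0.0000)/1.24=0.0000; Δ=(0.0000−0.0000)/(137.3625−78.0469)=0.0000; B=V−Δ·S=0.0000
Node (2,1) S=183.1500: V=(p*·37.7380+(1−p*)·0.0000)/1.24=26.1625; Δ=(37.7380−0.0000)/(241.7580−137.3625)=0.3615; B=V−Δ·S=-40.0446
Node (2,2) S=322.3440: V=(p*·221.4741+(1−p*)·37.7380)/1.24=157.8117; Δ=(221.4741−37.7380)/(425.4941−241.7580)=1.0000; B=V−Δ·S=-164.5323
Node (1,0) S=138.7500: V=(p*·26.1625+(1−p*)·0.0000)/1.24=18.1375; Δ=(26.1625−0.0000)/(183.1500−104.0625)=0.3308; B=V−Δ·S=-27.7615
Node (1,1) S=244.2000: V=(p*·157.8117+(1−p*)·26.1625)/1.24=112.3667; Δ=(157.8117−26.1625)/(322.3440−183.1500)=0.9458; B=V−Δ·S=-118.5970
Node (0,0) S=185.0000: V=(p*·112.3667+(1−p*)·18.1375)/1.24=79.9528; Δ=(112.3667−18.1375)/(244.2000−138.7500)=0.8936; B=V−Δ·S=-85.3614
Each (Δ,B) replicates both successor values, so the strategy is self-financing and V0 is arbitrage-free.

(0,0): Delta=0.8936 Bond=-85.3614
(1,0): Delta=0.3308 Bond=-27.7615
(1,1): Delta=0.9458 Bond=-118.5970
(2,0): Delta=0.0000 Bond=0.0000
(2,1): Delta=0.3615 Bond=-40.0446
(2,2): Delta=1.0000 Bond=-164.5323
V0=79.9528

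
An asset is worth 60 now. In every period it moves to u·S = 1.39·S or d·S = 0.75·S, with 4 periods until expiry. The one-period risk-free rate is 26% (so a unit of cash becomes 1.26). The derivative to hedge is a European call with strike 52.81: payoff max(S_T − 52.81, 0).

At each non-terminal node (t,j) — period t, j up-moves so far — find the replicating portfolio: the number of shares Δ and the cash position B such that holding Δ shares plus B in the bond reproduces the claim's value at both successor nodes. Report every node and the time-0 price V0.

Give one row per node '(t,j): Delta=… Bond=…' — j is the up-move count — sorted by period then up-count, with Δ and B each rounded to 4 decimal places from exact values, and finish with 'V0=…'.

(0,0): Delta=0.9756 Bond=-19.2787
(1,0): Delta=0.8606 Bond=-19.1156
(1,1): Delta=0.9914 Bond=-25.6105
(2,0): Delta=0.3630 Bond=-7.2928
(2,1): Delta=0.9290 Bond=-28.3662
(2,2): Delta=1.0000 Bond=-33.2640
(3,0): Delta=0.0000 Bond=0.0000
(3,1): Delta=0.4129 Bond=-11.5312
(3,2): Delta=1.0000 Bond=-41.9127
(3,3): Delta=1.0000 Bond=-41.9127
V0=39.2572

Risk-neutral probability p* = (R−d)/(u−d) = (1.26−0.75)/(1.39−0.75) = 0.7969.
At expiry t=4: V(4,0)=0.0000, V(4,1)=0.0000, V(4,2)=12.3984, V(4,3)=68.0429, V(4,4)=171.1706
(3,0): S=25.3125. Δ = (V_up−V_dn)/(S_up−S_dn) = (0.0000−0.0000)/(35.1844−18.9844) = 0.0000. V = [p*·0.0000 + (1−p*)·0.0000]/1.26 = 0.0000. B = V − Δ·S = 0.0000.
(3,1): S=46.9125. Δ = (V_up−V_dn)/(S_up−S_dn) = (12.3984−0.0000)/(65.2084−35.1844) = 0.4129. V = [p*·12.3984 + (1−p*)·0.0000]/1.26 = 7.8412. B = V − Δ·S = -11.5312.
(3,2): S=86.9445. Δ = (V_up−V_dn)/(S_up−S_dn) = (68.0429−12.3984)/(120.8529−65.2084) = 1.0000. V = [p*·68.0429 + (1−p*)·12.3984]/1.26 = 45.0318. B = V − Δ·S = -41.9127.
(3,3): S=161.1371. Δ = (V_up−V_dn)/(S_up−S_dn) = (171.1706−68.0429)/(223.9806−120.8529) = 1.0000. V = [p*·171.1706 + (1−p*)·68.0429]/1.26 = 119.2244. B = V − Δ·S = -41.9127.
(2,0): S=33.7500. Δ = (V_up−V_dn)/(S_up−S_dn) = (7.8412−0.0000)/(46.9125−25.3125) = 0.3630. V = [p*·7.8412 + (1−p*)·0.0000]/1.26 = 4.9591. B = V − Δ·S = -7.2928.
(2,1): S=62.5500. Δ = (V_up−V_dn)/(S_up−S_dn) = (45.0318−7.8412)/(86.9445−46.9125) = 0.9290. V = [p*·45.0318 + (1−p*)·7.8412]/1.26 = 29.7440. B = V − Δ·S = -28.3662.
(2,2): S=115.9260. Δ = (V_up−V_dn)/(S_up−S_dn) = (119.2244−45.0318)/(161.1371−86.9445) = 1.0000. V = [p*·119.2244 + (1−p*)·45.0318]/1.26 = 82.6620. B = V − Δ·S = -33.2640.
(1,0): S=45.0000. Δ = (V_up−V_dn)/(S_up−S_dn) = (29.7440−4.9591)/(62.5500−33.7500) = 0.8606. V = [p*·29.7440 + (1−p*)·4.9591]/1.26 = 19.6108. B = V − Δ·S = -19.1156.
(1,1): S=83.4000. Δ = (V_up−V_dn)/(S_up−S_dn) = (82.6620−29.7440)/(115.9260−62.5500) = 0.9914. V = [p*·82.6620 + (1−p*)·29.7440]/1.26 = 57.0738. B = V − Δ·S = -25.6105.
(0,0): S=60.0000. Δ = (V_up−V_dn)/(S_up−S_dn) = (57.0738−19.6108)/(83.4000−45.0000) = 0.9756. V = [p*·57.0738 + (1−p*)·19.6108]/1.26 = 39.2572. B = V − Δ·S = -19.2787.
Each (Δ,B) replicates both successor values, so the strategy is self-financing and V0 is arbitrage-free.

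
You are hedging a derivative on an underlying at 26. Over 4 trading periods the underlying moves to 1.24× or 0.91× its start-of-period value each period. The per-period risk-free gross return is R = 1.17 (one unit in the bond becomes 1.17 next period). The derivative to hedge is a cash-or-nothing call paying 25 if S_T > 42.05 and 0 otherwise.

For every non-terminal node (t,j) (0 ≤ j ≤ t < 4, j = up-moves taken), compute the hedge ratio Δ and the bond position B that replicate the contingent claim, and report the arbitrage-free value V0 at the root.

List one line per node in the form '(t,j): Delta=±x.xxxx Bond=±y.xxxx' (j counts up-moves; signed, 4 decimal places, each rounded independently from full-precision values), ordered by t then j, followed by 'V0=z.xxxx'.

Risk-neutral probability p* = (R−d)/(u−d) = (1.17−0.91)/(1.24−0.91) = 0.7879.
Terminal payoffs: V(4,0)=0.0000, V(4,1)=0.0000, V(4,2)=0.0000, V(4,3)=25.0000, V(4,4)=25.0000
(3,0): S=19.5928. Δ = (V_up−V_dn)/(S_up−S_dn) = (0.0000−0.0000)/(24.2951−17.8295) = 0.0000. V = [p*·0.0000 + (1−p*)·0.0000]/1.17 = 0.0000. B = V − Δ·S = 0.0000.
(3,1): S=26.6979. Δ = (V_up−V_dn)/(S_up−S_dn) = (0.0000−0.0000)/(33.1055−24.2951) = 0.0000. V = [p*·0.0000 + (1−p*)·0.0000]/1.17 = 0.0000. B = V − Δ·S = 0.0000.
(3,2): S=36.3796. Δ = (V_up−V_dn)/(S_up−S_dn) = (25.0000−0.0000)/(45.1107−33.1055) = 2.0824. V = [p*·25.0000 + (1−p*)·0.0000]/1.17 = 16.8350. B = V − Δ·S = -58.9226.
(3,3): S=49.5722. Δ = (V_up−V_dn)/(S_up−S_dn) = (25.0000−25.0000)/(61.4696−45.1107) = 0.0000. V = [p*·25.0000 + (1−p*)·25.0000]/1.17 = 21.3675. B = V − Δ·S = 21.3675.
(2,0): S=21.5306. Δ = (V_up−V_dn)/(S_up−S_dn) = (0.0000−0.0000)/(26.6979−19.5928) = 0.0000. V = [p*·0.0000 + (1−p*)·0.0000]/1.17 = 0.0000. B = V − Δ·S = 0.0000.
(2,1): S=29.3384. Δ = (V_up−V_dn)/(S_up−S_dn) = (16.8350−0.0000)/(36.3796−26.6979) = 1.7389. V = [p*·16.8350 + (1−p*)·0.0000]/1.17 = 11.3367. B = V − Δ·S = -39.6785.
(2,2): S=39.9776. Δ = (V_up−V_dn)/(S_up−S_dn) = (21.3675−16.8350)/(49.5722−36.3796) = 0.3436. V = [p*·21.3675 + (1−p*)·16.8350]/1.17 = 17.4411. B = V − Δ·S = 3.7062.
(1,0): S=23.6600. Δ = (V_up−V_dn)/(S_up−S_dn) = (11.3367−0.0000)/(29.3384−21.5306) = 1.4520. V = [p*·11.3367 + (1−p*)·0.0000]/1.17 = 7.6341. B = V − Δ·S = -26.7195.
(1,1): S=32.2400. Δ = (V_up−V_dn)/(S_up−S_dn) = (17.4411−11.3367)/(39.9776−29.3384) = 0.5738. V = [p*·17.4411 + (1−p*)·11.3367]/1.17 = 13.8002. B = V − Δ·S = -4.6979.
(0,0): S=26.0000. Δ = (V_up−V_dn)/(S_up−S_dn) = (13.8002−7.6341)/(32.2400−23.6600) = 0.7187. V = [p*·13.8002 + (1−p*)·7.6341]/1.17 = 10.6771. B = V − Δ·S = -8.0078.
Self-financing check: at every node Δ·S+B equals the discounted successor values.

(0,0): Delta=0.7187 Bond=-8.0078
(1,0): Delta=1.4520 Bond=-26.7195
(1,1): Delta=0.5738 Bond=-4.6979
(2,0): Delta=0.0000 Bond=0.0000
(2,1): Delta=1.7389 Bond=-39.6785
(2,2): Delta=0.3436 Bond=3.7062
(3,0): Delta=0.0000 Bond=0.0000
(3,1): Delta=0.0000 Bond=0.0000
(3,2): Delta=2.0824 Bond=-58.9226
(3,3): Delta=0.0000 Bond=21.3675
V0=10.6771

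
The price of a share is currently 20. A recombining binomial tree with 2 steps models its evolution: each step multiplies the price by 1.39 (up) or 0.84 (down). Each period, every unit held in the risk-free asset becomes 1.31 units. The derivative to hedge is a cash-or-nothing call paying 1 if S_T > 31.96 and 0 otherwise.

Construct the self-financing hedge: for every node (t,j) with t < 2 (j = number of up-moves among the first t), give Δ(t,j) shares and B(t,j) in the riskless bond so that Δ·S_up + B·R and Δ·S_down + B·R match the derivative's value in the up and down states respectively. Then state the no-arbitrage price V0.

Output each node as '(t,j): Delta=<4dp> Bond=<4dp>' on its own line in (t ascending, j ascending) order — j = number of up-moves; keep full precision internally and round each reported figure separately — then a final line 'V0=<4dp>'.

(0,0): Delta=0.0593 Bond=-0.7605
(1,0): Delta=0.0000 Bond=0.0000
(1,1): Delta=0.0654 Bond=-1.1659
V0=0.4255

Risk-neutral probability p* = (R−d)/(u−d) = (1.31−0.84)/(1.39−0.84) = 0.8545.
Payoff layer (t=2): V(2,0)=0.0000, V(2,1)=0.0000, V(2,2)=1.0000
Node (1,0) S=16.8000: V=(p*·0.0000+(1−p*)·0.0000)/1.31=0.0000; Δ=(0.0000−0.0000)/(23.3520−14.1120)=0.0000; B=V−Δ·S=0.0000
Node (1,1) S=27.8000: V=(p*·1.0000+(1−p*)·0.0000)/1.31=0.6523; Δ=(1.0000−0.0000)/(38.6420−23.3520)=0.0654; B=V−Δ·S=-1.1659
Node (0,0) S=20.0000: V=(p*·0.6523+(1−p*)·0.0000)/1.31=0.4255; Δ=(0.6523−0.0000)/(27.8000−16.8000)=0.0593; B=V−Δ·S=-0.7605
Each (Δ,B) replicates both successor values, so the strategy is self-financing and V0 is arbitrage-free.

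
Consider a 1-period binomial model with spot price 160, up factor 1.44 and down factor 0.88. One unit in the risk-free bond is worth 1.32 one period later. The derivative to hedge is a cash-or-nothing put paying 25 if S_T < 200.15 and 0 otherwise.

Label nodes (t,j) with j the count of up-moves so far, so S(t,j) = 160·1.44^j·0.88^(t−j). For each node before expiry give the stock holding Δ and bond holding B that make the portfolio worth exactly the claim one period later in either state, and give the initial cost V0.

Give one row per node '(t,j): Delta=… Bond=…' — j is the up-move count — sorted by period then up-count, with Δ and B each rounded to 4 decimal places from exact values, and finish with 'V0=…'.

(0,0): Delta=-0.2790 Bond=48.7013
V0=4.0584

Since d<R<u, set p* = (R−d)/(u−d) = 0.7857; price each node as the discounted p*-expectation of its children.
Terminal values V(1,·): V(1,0)=25.0000, V(1,1)=0.0000
  t=0,j=0: stock 160.0000 → up 230.4000 (V=0.0000), down 140.8000 (V=25.0000). Price 4.0584; hedge Δ=-0.2790, bond B=48.7013.
Self-financing check: at every node Δ·S+B equals the discounted successor values.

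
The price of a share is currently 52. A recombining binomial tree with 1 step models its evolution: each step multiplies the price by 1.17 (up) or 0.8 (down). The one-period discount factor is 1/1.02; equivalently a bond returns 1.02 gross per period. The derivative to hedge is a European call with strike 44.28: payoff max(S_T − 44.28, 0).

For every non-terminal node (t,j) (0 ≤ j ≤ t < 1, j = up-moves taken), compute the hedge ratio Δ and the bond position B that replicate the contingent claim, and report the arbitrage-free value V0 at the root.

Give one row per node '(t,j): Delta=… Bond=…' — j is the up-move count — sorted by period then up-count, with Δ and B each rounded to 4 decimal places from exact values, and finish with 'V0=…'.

(0,0): Delta=0.8607 Bond=-35.1033
V0=9.6534

No-arbitrage ⇒ martingale measure with p* = (R−d)/(u−d) = 0.5946.
Payoff layer (t=1): V(1,0)=0.0000, V(1,1)=16.5600
(0,0): S=52.0000. Δ = (V_up−V_dn)/(S_up−S_dn) = (16.5600−0.0000)/(60.8400−41.6000) = 0.8607. V = [p*·16.5600 + (1−p*)·0.0000]/1.02 = 9.6534. B = V − Δ·S = -35.1033.
Self-financing check: at every node Δ·S+B equals the discounted successor values.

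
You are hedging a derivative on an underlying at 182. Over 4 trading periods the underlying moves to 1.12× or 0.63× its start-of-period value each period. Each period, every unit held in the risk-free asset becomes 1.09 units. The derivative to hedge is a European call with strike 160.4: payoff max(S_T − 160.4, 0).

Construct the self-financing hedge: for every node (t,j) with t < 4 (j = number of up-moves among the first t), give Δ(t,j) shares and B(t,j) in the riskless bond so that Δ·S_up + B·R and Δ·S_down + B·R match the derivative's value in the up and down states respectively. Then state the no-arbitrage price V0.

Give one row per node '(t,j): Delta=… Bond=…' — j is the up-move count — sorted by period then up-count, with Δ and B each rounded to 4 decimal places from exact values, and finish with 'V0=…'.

No-arbitrage ⇒ martingale measure with p* = (R−d)/(u−d) = 0.9388.
At expiry t=4: V(4,0)=0.0000, V(4,1)=0.0000, V(4,2)=0.0000, V(4,3)=0.6890, V(4,4)=125.9805
(3,0): S=45.5086. Δ = (V_up−V_dn)/(S_up−S_dn) = (0.0000−0.0000)/(50.9696−28.6704) = 0.0000. V = [p*·0.0000 + (1−p*)·0.0000]/1.09 = 0.0000. B = V − Δ·S = 0.0000.
(3,1): S=80.9041. Δ = (V_up−V_dn)/(S_up−S_dn) = (0.0000−0.0000)/(90.6126−50.9696) = 0.0000. V = [p*·0.0000 + (1−p*)·0.0000]/1.09 = 0.0000. B = V − Δ·S = 0.0000.
(3,2): S=143.8295. Δ = (V_up−V_dn)/(S_up−S_dn) = (0.6890−0.0000)/(161.0890−90.6126) = 0.0098. V = [p*·0.6890 + (1−p*)·0.0000]/1.09 = 0.5934. B = V − Δ·S = -0.8128.
(3,3): S=255.6969. Δ = (V_up−V_dn)/(S_up−S_dn) = (125.9805−0.6890)/(286.3805−161.0890) = 1.0000. V = [p*·125.9805 + (1−p*)·0.6890]/1.09 = 108.5409. B = V − Δ·S = -147.1560.
(2,0): S=72.2358. Δ = (V_up−V_dn)/(S_up−S_dn) = (0.0000−0.0000)/(80.9041−45.5086) = 0.0000. V = [p*·0.0000 + (1−p*)·0.0000]/1.09 = 0.0000. B = V − Δ·S = 0.0000.
(2,1): S=128.4192. Δ = (V_up−V_dn)/(S_up−S_dn) = (0.5934−0.0000)/(143.8295−80.9041) = 0.0094. V = [p*·0.5934 + (1−p*)·0.0000]/1.09 = 0.5111. B = V − Δ·S = -0.7000.
(2,2): S=228.3008. Δ = (V_up−V_dn)/(S_up−S_dn) = (108.5409−0.5934)/(255.6969−143.8295) = 0.9650. V = [p*·108.5409 + (1−p*)·0.5934]/1.09 = 93.5155. B = V − Δ·S = -126.7855.
(1,0): S=114.6600. Δ = (V_up−V_dn)/(S_up−S_dn) = (0.5111−0.0000)/(128.4192−72.2358) = 0.0091. V = [p*·0.5111 + (1−p*)·0.0000]/1.09 = 0.4402. B = V − Δ·S = -0.6029.
(1,1): S=203.8400. Δ = (V_up−V_dn)/(S_up−S_dn) = (93.5155−0.5111)/(228.3008−128.4192) = 0.9311. V = [p*·93.5155 + (1−p*)·0.5111]/1.09 = 80.5701. B = V − Δ·S = -109.2348.
(0,0): S=182.0000. Δ = (V_up−V_dn)/(S_up−S_dn) = (80.5701−0.4402)/(203.8400−114.6600) = 0.8985. V = [p*·80.5701 + (1−p*)·0.4402]/1.09 = 69.4166. B = V − Δ·S = -94.1137.
Each (Δ,B) replicates both successor values, so the strategy is self-financing and V0 is arbitrage-free.

(0,0): Delta=0.8985 Bond=-94.1137
(1,0): Delta=0.0091 Bond=-0.6029
(1,1): Delta=0.9311 Bond=-109.2348
(2,0): Delta=0.0000 Bond=0.0000
(2,1): Delta=0.0094 Bond=-0.7000
(2,2): Delta=0.9650 Bond=-126.7855
(3,0): Delta=0.0000 Bond=0.0000
(3,1): Delta=0.0000 Bond=0.0000
(3,2): Delta=0.0098 Bond=-0.8128
(3,3): Delta=1.0000 Bond=-147.1560
V0=69.4166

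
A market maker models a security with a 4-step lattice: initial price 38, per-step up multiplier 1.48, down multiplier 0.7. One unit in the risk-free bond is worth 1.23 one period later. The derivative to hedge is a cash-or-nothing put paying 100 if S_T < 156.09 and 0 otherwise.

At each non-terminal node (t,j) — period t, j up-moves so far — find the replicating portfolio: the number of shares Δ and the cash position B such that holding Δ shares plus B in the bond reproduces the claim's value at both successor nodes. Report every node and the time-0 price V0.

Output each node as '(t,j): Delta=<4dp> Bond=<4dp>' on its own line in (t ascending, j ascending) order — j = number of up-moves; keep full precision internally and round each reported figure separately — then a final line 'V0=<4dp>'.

(0,0): Delta=-0.5688 Bond=55.9904
(1,0): Delta=0.0000 Bond=53.7384
(1,1): Delta=-0.6957 Bond=76.0048
(2,0): Delta=0.0000 Bond=66.0982
(2,1): Delta=0.0000 Bond=66.0982
(2,2): Delta=-0.8509 Bond=106.4047
(3,0): Delta=0.0000 Bond=81.3008
(3,1): Delta=0.0000 Bond=81.3008
(3,2): Delta=0.0000 Bond=81.3008
(3,3): Delta=-1.0407 Bond=154.2631
V0=34.3764

Under the risk-neutral measure, an up-move has probability p* = (R−d)/(u−d) = 0.6795 and values discount at R = 1.23.
Payoff layer (t=4): V(4,0)=100.0000, V(4,1)=100.0000, V(4,2)=100.0000, V(4,3)=100.0000, V(4,4)=0.0000
(3,0): S=13.0340. Δ = (V_up−V_dn)/(S_up−S_dn) = (100.0000−100.0000)/(19.2903−9.1238) = 0.0000. V = [p*·100.0000 + (1−p*)·100.0000]/1.23 = 81.3008. B = V − Δ·S = 81.3008.
(3,1): S=27.5576. Δ = (V_up−V_dn)/(S_up−S_dn) = (100.0000−100.0000)/(40.7852−19.2903) = 0.0000. V = [p*·100.0000 + (1−p*)·100.0000]/1.23 = 81.3008. B = V − Δ·S = 81.3008.
(3,2): S=58.2646. Δ = (V_up−V_dn)/(S_up−S_dn) = (100.0000−100.0000)/(86.2317−40.7852) = 0.0000. V = [p*·100.0000 + (1−p*)·100.0000]/1.23 = 81.3008. B = V − Δ·S = 81.3008.
(3,3): S=123.1881. Δ = (V_up−V_dn)/(S_up−S_dn) = (0.0000−100.0000)/(182.3184−86.2317) = -1.0407. V = [p*·0.0000 + (1−p*)·100.0000]/1.23 = 26.0580. B = V − Δ·S = 154.2631.
(2,0): S=18.6200. Δ = (V_up−V_dn)/(S_up−S_dn) = (81.3008−81.3008)/(27.5576−13.0340) = 0.0000. V = [p*·81.3008 + (1−p*)·81.3008]/1.23 = 66.0982. B = V − Δ·S = 66.0982.
(2,1): S=39.3680. Δ = (V_up−V_dn)/(S_up−S_dn) = (81.3008−81.3008)/(58.2646−27.5576) = 0.0000. V = [p*·81.3008 + (1−p*)·81.3008]/1.23 = 66.0982. B = V − Δ·S = 66.0982.
(2,2): S=83.2352. Δ = (V_up−V_dn)/(S_up−S_dn) = (26.0580−81.3008)/(123.1881−58.2646) = -0.8509. V = [p*·26.0580 + (1−p*)·81.3008]/1.23 = 35.5805. B = V − Δ·S = 106.4047.
(1,0): S=26.6000. Δ = (V_up−V_dn)/(S_up−S_dn) = (66.0982−66.0982)/(39.3680−18.6200) = 0.0000. V = [p*·66.0982 + (1−p*)·66.0982]/1.23 = 53.7384. B = V − Δ·S = 53.7384.
(1,1): S=56.2400. Δ = (V_up−V_dn)/(S_up−S_dn) = (35.5805−66.0982)/(83.2352−39.3680) = -0.6957. V = [p*·35.5805 + (1−p*)·66.0982]/1.23 = 36.8795. B = V − Δ·S = 76.0048.
(0,0): S=38.0000. Δ = (V_up−V_dn)/(S_up−S_dn) = (36.8795−53.7384)/(56.2400−26.6000) = -0.5688. V = [p*·36.8795 + (1−p*)·53.7384]/1.23 = 34.3764. B = V − Δ·S = 55.9904.
The time-0 hedge costs 34.3764, which is the no-arbitrage price.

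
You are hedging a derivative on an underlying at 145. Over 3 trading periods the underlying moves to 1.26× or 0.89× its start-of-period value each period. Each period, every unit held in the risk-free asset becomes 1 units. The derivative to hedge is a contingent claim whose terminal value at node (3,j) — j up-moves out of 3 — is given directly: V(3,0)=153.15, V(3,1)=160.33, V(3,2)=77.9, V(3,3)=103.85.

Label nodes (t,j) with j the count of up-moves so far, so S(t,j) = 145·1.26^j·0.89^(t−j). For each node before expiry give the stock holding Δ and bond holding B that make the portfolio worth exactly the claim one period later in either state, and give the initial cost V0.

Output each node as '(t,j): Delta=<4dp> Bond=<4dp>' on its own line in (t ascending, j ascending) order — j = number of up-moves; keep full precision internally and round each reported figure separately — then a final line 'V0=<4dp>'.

No-arbitrage ⇒ martingale measure with p* = (R−d)/(u−d) = 0.2973.
Payoff layer (t=3): V(3,0)=153.1500, V(3,1)=160.3300, V(3,2)=77.9000, V(3,3)=103.8500
Node (2,0) S=114.8545: V=(p*·160.3300+(1−p*)·153.1500)/1=155.2846; Δ=(160.3300−153.1500)/(144.7167−102.2205)=0.1690; B=V−Δ·S=135.8792
Node (2,1) S=162.6030: V=(p*·77.9000+(1−p*)·160.3300)/1=135.8238; Δ=(77.9000−160.3300)/(204.8798−144.7167)=-1.3701; B=V−Δ·S=358.6076
Node (2,2) S=230.2020: V=(p*·103.8500+(1−p*)·77.9000)/1=85.6149; Δ=(103.8500−77.9000)/(290.0545−204.8798)=0.3047; B=V−Δ·S=15.4797
Node (1,0) S=129.0500: V=(p*·135.8238+(1−p*)·155.2846)/1=149.4989; Δ=(135.8238−155.2846)/(162.6030−114.8545)=-0.4076; B=V−Δ·S=202.0957
Node (1,1) S=182.7000: V=(p*·85.6149+(1−p*)·135.8238)/1=120.8968; Δ=(85.6149−135.8238)/(230.2020−162.6030)=-0.7427; B=V−Δ·S=256.5966
Node (0,0) S=145.0000: V=(p*·120.8968+(1−p*)·149.4989)/1=140.9956; Δ=(120.8968−149.4989)/(182.7000−129.0500)=-0.5331; B=V−Δ·S=218.2987
Root portfolio cost Δ·145+B reproduces V0=140.9956.

(0,0): Delta=-0.5331 Bond=218.2987
(1,0): Delta=-0.4076 Bond=202.0957
(1,1): Delta=-0.7427 Bond=256.5966
(2,0): Delta=0.1690 Bond=135.8792
(2,1): Delta=-1.3701 Bond=358.6076
(2,2): Delta=0.3047 Bond=15.4797
V0=140.9956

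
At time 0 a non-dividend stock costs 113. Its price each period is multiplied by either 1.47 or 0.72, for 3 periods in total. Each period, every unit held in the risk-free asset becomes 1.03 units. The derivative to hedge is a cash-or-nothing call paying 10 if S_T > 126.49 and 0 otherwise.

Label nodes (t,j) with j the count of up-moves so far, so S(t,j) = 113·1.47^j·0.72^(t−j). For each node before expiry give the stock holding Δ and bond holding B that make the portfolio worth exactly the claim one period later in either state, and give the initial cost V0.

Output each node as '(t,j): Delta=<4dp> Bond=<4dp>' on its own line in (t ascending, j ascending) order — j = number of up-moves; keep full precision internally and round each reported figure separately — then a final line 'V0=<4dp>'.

(0,0): Delta=0.0539 Bond=-2.6972
(1,0): Delta=0.0658 Bond=-3.7402
(1,1): Delta=0.0457 Bond=-1.4126
(2,0): Delta=0.0000 Bond=0.0000
(2,1): Delta=0.1115 Bond=-9.3204
(2,2): Delta=0.0000 Bond=9.7087
V0=3.3979

Under the risk-neutral measure, an up-move has probability p* = (R−d)/(u−d) = 0.4133 and values discount at R = 1.03.
Terminal payoffs: V(3,0)=0.0000, V(3,1)=0.0000, V(3,2)=10.0000, V(3,3)=10.0000
Node (2,0) S=58.5792: V=(p*·0.0000+(1−p*)·0.0000)/1.03=0.0000; Δ=(0.0000−0.0000)/(86.1114−42.1770)=0.0000; B=V−Δ·S=0.0000
Node (2,1) S=119.5992: V=(p*·10.0000+(1−p*)·0.0000)/1.03=4.0129; Δ=(10.0000−0.0000)/(175.8108−86.1114)=0.1115; B=V−Δ·S=-9.3204
Node (2,2) S=244.1817: V=(p*·10.0000+(1−p*)·10.0000)/1.03=9.7087; Δ=(10.0000−10.0000)/(358.9471−175.8108)=0.0000; B=V−Δ·S=9.7087
Node (1,0) S=81.3600: V=(p*·4.0129+(1−p*)·0.0000)/1.03=1.6104; Δ=(4.0129−0.0000)/(119.5992−58.5792)=0.0658; B=V−Δ·S=-3.7402
Node (1,1) S=166.1100: V=(p*·9.7087+(1−p*)·4.0129)/1.03=6.1818; Δ=(9.7087−4.0129)/(244.1817−119.5992)=0.0457; B=V−Δ·S=-1.4126
Node (0,0) S=113.0000: V=(p*·6.1818+(1−p*)·1.6104)/1.03=3.3979; Δ=(6.1818−1.6104)/(166.1100−81.3600)=0.0539; B=V−Δ·S=-2.6972
Each (Δ,B) replicates both successor values, so the strategy is self-financing and V0 is arbitrage-free.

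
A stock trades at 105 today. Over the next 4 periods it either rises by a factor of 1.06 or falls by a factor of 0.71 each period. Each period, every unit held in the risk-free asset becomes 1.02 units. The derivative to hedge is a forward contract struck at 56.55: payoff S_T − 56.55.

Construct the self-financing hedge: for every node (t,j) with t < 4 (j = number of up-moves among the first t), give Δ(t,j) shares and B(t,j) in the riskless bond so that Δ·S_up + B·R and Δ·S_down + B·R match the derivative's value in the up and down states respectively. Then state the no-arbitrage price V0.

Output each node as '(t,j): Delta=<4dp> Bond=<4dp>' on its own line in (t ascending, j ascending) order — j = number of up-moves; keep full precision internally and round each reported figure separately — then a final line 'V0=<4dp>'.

(0,0): Delta=1.0000 Bond=-52.2435
(1,0): Delta=1.0000 Bond=-53.2883
(1,1): Delta=1.0000 Bond=-53.2883
(2,0): Delta=1.0000 Bond=-54.3541
(2,1): Delta=1.0000 Bond=-54.3541
(2,2): Delta=1.0000 Bond=-54.3541
(3,0): Delta=1.0000 Bond=-55.4412
(3,1): Delta=1.0000 Bond=-55.4412
(3,2): Delta=1.0000 Bond=-55.4412
(3,3): Delta=1.0000 Bond=-55.4412
V0=52.7565

Under the risk-neutral measure, an up-move has probability p* = (R−d)/(u−d) = 0.8857 and values discount at R = 1.02.
Payoff layer (t=4): V(4,0)=-29.8677, V(4,1)=-16.7145, V(4,2)=2.9227, V(4,3)=32.2402, V(4,4)=76.0101
(3,0): S=37.5807. Δ = (V_up−V_dn)/(S_up−S_dn) = (-16.7145−-29.8677)/(39.8355−26.6823) = 1.0000. V = [p*·-16.7145 + (1−p*)·-29.8677]/1.02 = -17.8605. B = V − Δ·S = -55.4412.
(3,1): S=56.1063. Δ = (V_up−V_dn)/(S_up−S_dn) = (2.9227−-16.7145)/(59.4727−39.8355) = 1.0000. V = [p*·2.9227 + (1−p*)·-16.7145]/1.02 = 0.6652. B = V − Δ·S = -55.4412.
(3,2): S=83.7644. Δ = (V_up−V_dn)/(S_up−S_dn) = (32.2402−2.9227)/(88.7902−59.4727) = 1.0000. V = [p*·32.2402 + (1−p*)·2.9227]/1.02 = 28.3232. B = V − Δ·S = -55.4412.
(3,3): S=125.0567. Δ = (V_up−V_dn)/(S_up−S_dn) = (76.0101−32.2402)/(132.5601−88.7902) = 1.0000. V = [p*·76.0101 + (1−p*)·32.2402]/1.02 = 69.6155. B = V − Δ·S = -55.4412.
(2,0): S=52.9305. Δ = (V_up−V_dn)/(S_up−S_dn) = (0.6652−-17.8605)/(56.1063−37.5807) = 1.0000. V = [p*·0.6652 + (1−p*)·-17.8605]/1.02 = -1.4236. B = V − Δ·S = -54.3541.
(2,1): S=79.0230. Δ = (V_up−V_dn)/(S_up−S_dn) = (28.3232−0.6652)/(83.7644−56.1063) = 1.0000. V = [p*·28.3232 + (1−p*)·0.6652]/1.02 = 24.6689. B = V − Δ·S = -54.3541.
(2,2): S=117.9780. Δ = (V_up−V_dn)/(S_up−S_dn) = (69.6155−28.3232)/(125.0567−83.7644) = 1.0000. V = [p*·69.6155 + (1−p*)·28.3232]/1.02 = 63.6239. B = V − Δ·S = -54.3541.
(1,0): S=74.5500. Δ = (V_up−V_dn)/(S_up−S_dn) = (24.6689−-1.4236)/(79.0230−52.9305) = 1.0000. V = [p*·24.6689 + (1−p*)·-1.4236]/1.02 = 21.2617. B = V − Δ·S = -53.2883.
(1,1): S=111.3000. Δ = (V_up−V_dn)/(S_up−S_dn) = (63.6239−24.6689)/(117.9780−79.0230) = 1.0000. V = [p*·63.6239 + (1−p*)·24.6689]/1.02 = 58.0117. B = V − Δ·S = -53.2883.
(0,0): S=105.0000. Δ = (V_up−V_dn)/(S_up−S_dn) = (58.0117−21.2617)/(111.3000−74.5500) = 1.0000. V = [p*·58.0117 + (1−p*)·21.2617]/1.02 = 52.7565. B = V − Δ·S = -52.2435.
Check: Δ(0,0)·S0 + B(0,0) = 52.7565 = V0.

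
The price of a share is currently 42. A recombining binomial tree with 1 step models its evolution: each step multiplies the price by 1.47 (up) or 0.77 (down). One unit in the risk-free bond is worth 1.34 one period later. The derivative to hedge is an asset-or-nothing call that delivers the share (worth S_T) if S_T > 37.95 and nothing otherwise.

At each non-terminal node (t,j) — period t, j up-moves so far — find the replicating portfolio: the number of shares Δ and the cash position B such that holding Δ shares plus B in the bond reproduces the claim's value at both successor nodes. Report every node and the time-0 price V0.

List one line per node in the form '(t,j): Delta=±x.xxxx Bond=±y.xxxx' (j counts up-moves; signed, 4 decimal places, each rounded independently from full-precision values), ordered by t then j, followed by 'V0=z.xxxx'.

Risk-neutral probability p* = (R−d)/(u−d) = (1.34−0.77)/(1.47−0.77) = 0.8143.
Terminal payoffs: V(1,0)=0.0000, V(1,1)=61.7400
(0,0): S=42.0000. Δ = (V_up−V_dn)/(S_up−S_dn) = (61.7400−0.0000)/(61.7400−32.3400) = 2.1000. V = [p*·61.7400 + (1−p*)·0.0000]/1.34 = 37.5179. B = V − Δ·S = -50.6821.
Root portfolio cost Δ·42+B reproduces V0=37.5179.

(0,0): Delta=2.1000 Bond=-50.6821
V0=37.5179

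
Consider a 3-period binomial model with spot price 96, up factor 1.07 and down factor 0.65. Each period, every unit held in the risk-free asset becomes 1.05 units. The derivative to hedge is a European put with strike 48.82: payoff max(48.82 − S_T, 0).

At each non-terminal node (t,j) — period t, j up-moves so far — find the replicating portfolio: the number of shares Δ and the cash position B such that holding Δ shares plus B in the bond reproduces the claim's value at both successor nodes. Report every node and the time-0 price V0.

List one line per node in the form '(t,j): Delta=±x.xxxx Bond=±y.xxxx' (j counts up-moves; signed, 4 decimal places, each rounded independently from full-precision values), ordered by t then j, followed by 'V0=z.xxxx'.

(0,0): Delta=-0.0119 Bond=1.1777
(1,0): Delta=-0.2171 Bond=14.0383
(1,1): Delta=-0.0057 Bond=0.5965
(2,0): Delta=-1.0000 Bond=46.4952
(2,1): Delta=-0.1933 Bond=13.1525
(2,2): Delta=0.0000 Bond=0.0000
V0=0.0324

Since d<R<u, set p* = (R−d)/(u−d) = 0.9524; price each node as the discounted p*-expectation of its children.
Payoff layer (t=3): V(3,0)=22.4560, V(3,1)=5.4208, V(3,2)=0.0000, V(3,3)=0.0000
Node (2,0) S=40.5600: V=(p*·5.4208+(1−p*)·22.4560)/1.05=5.9352; Δ=(5.4208−22.4560)/(43.3992−26.3640)=-1.0000; B=V−Δ·S=46.4952
Node (2,1) S=66.7680: V=(p*·0.0000+(1−p*)·5.4208)/1.05=0.2458; Δ=(0.0000−5.4208)/(71.4418−43.3992)=-0.1933; B=V−Δ·S=13.1525
Node (2,2) S=109.9104: V=(p*·0.0000+(1−p*)·0.0000)/1.05=0.0000; Δ=(0.0000−0.0000)/(117.6041−71.4418)=0.0000; B=V−Δ·S=0.0000
Node (1,0) S=62.4000: V=(p*·0.2458+(1−p*)·5.9352)/1.05=0.4922; Δ=(0.2458−5.9352)/(66.7680−40.5600)=-0.2171; B=V−Δ·S=14.0383
Node (1,1) S=102.7200: V=(p*·0.0000+(1−p*)·0.2458)/1.05=0.0111; Δ=(0.0000−0.2458)/(109.9104−66.7680)=-0.0057; B=V−Δ·S=0.5965
Node (0,0) S=96.0000: V=(p*·0.0111+(1−p*)·0.4922)/1.05=0.0324; Δ=(0.0111−0.4922)/(102.7200−62.4000)=-0.0119; B=V−Δ·S=1.1777
Check: Δ(0,0)·S0 + B(0,0) = 0.0324 = V0.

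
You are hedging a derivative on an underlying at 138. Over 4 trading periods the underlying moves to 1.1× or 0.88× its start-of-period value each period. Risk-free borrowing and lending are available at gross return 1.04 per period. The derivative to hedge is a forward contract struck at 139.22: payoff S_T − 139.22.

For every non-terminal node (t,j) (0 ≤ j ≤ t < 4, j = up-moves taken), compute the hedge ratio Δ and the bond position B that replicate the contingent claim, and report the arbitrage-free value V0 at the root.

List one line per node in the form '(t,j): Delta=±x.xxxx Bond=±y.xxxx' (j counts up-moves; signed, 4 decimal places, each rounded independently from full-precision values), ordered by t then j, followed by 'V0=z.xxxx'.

(0,0): Delta=1.0000 Bond=-119.0058
(1,0): Delta=1.0000 Bond=-123.7661
(1,1): Delta=1.0000 Bond=-123.7661
(2,0): Delta=1.0000 Bond=-128.7167
(2,1): Delta=1.0000 Bond=-128.7167
(2,2): Delta=1.0000 Bond=-128.7167
(3,0): Delta=1.0000 Bond=-133.8654
(3,1): Delta=1.0000 Bond=-133.8654
(3,2): Delta=1.0000 Bond=-133.8654
(3,3): Delta=1.0000 Bond=-133.8654
V0=18.9942

The replicating-portfolio and risk-neutral prices coincide; use p* = (1.04−0.88)/(1.1−0.88) = 0.7273 for the latter.
Terminal payoffs: V(4,0)=-56.4620, V(4,1)=-35.7726, V(4,2)=-9.9107, V(4,3)=22.4166, V(4,4)=62.8258
(3,0): S=94.0431. Δ = (V_up−V_dn)/(S_up−S_dn) = (-35.7726−-56.4620)/(103.4474−82.7580) = 1.0000. V = [p*·-35.7726 + (1−p*)·-56.4620]/1.04 = -39.8222. B = V − Δ·S = -133.8654.
(3,1): S=117.5539. Δ = (V_up−V_dn)/(S_up−S_dn) = (-9.9107−-35.7726)/(129.3093−103.4474) = 1.0000. V = [p*·-9.9107 + (1−p*)·-35.7726]/1.04 = -16.3115. B = V − Δ·S = -133.8654.
(3,2): S=146.9424. Δ = (V_up−V_dn)/(S_up−S_dn) = (22.4166−-9.9107)/(161.6366−129.3093) = 1.0000. V = [p*·22.4166 + (1−p*)·-9.9107]/1.04 = 13.0770. B = V − Δ·S = -133.8654.
(3,3): S=183.6780. Δ = (V_up−V_dn)/(S_up−S_dn) = (62.8258−22.4166)/(202.0458−161.6366) = 1.0000. V = [p*·62.8258 + (1−p*)·22.4166]/1.04 = 49.8126. B = V − Δ·S = -133.8654.
(2,0): S=106.8672. Δ = (V_up−V_dn)/(S_up−S_dn) = (-16.3115−-39.8222)/(117.5539−94.0431) = 1.0000. V = [p*·-16.3115 + (1−p*)·-39.8222]/1.04 = -21.8495. B = V − Δ·S = -128.7167.
(2,1): S=133.5840. Δ = (V_up−V_dn)/(S_up−S_dn) = (13.0770−-16.3115)/(146.9424−117.5539) = 1.0000. V = [p*·13.0770 + (1−p*)·-16.3115]/1.04 = 4.8673. B = V − Δ·S = -128.7167.
(2,2): S=166.9800. Δ = (V_up−V_dn)/(S_up−S_dn) = (49.8126−13.0770)/(183.6780−146.9424) = 1.0000. V = [p*·49.8126 + (1−p*)·13.0770]/1.04 = 38.2633. B = V − Δ·S = -128.7167.
(1,0): S=121.4400. Δ = (V_up−V_dn)/(S_up−S_dn) = (4.8673−-21.8495)/(133.5840−106.8672) = 1.0000. V = [p*·4.8673 + (1−p*)·-21.8495]/1.04 = -2.3261. B = V − Δ·S = -123.7661.
(1,1): S=151.8000. Δ = (V_up−V_dn)/(S_up−S_dn) = (38.2633−4.8673)/(166.9800−133.5840) = 1.0000. V = [p*·38.2633 + (1−p*)·4.8673]/1.04 = 28.0339. B = V − Δ·S = -123.7661.
(0,0): S=138.0000. Δ = (V_up−V_dn)/(S_up−S_dn) = (28.0339−-2.3261)/(151.8000−121.4400) = 1.0000. V = [p*·28.0339 + (1−p*)·-2.3261]/1.04 = 18.9942. B = V − Δ·S = -119.0058.
Each (Δ,B) replicates both successor values, so the strategy is self-financing and V0 is arbitrage-free.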